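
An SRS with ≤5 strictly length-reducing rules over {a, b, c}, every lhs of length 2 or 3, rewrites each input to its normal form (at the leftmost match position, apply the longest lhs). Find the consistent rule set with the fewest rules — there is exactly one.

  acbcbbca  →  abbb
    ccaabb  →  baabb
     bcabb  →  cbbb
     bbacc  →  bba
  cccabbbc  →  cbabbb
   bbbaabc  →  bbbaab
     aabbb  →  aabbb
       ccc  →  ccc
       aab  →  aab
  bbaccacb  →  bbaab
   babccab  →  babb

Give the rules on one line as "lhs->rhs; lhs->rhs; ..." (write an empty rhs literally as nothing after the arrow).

  | acbcbbca => abcbbca => abbbca => abbcb => abbb
  | ccaabb => baabb
  | bcabb => cbbb
  | bbacc => bbac => bba

ac->a; bc->b; bca->cb; cca->ba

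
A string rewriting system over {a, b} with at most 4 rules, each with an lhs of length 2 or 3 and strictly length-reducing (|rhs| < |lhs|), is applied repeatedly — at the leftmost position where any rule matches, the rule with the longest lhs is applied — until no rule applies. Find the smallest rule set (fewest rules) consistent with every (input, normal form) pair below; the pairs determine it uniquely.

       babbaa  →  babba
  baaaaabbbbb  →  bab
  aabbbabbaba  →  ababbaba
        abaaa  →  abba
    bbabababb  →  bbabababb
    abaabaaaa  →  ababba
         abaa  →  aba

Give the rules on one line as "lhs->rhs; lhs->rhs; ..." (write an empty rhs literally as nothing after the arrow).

aa->a; aaa->ba; bbb->b

  | babbaa => babba
  | baaaaabbbbb => bbaaabbbbb => bbbabbbbb => babbbbb => babbb => bab
  | aabbbabbaba => abbbabbaba => ababbaba
  | abaaa => abba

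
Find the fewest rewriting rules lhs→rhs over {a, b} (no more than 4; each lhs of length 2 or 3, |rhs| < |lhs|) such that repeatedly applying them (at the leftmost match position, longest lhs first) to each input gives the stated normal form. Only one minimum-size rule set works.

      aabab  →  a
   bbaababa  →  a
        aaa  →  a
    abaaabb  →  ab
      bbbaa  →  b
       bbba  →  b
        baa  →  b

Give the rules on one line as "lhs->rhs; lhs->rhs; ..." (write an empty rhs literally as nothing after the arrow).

  | aabab => abab => abb => a
  | bbaababa => aababa => ababa => abba => aa => a
  | aaa => aa => a
  | abaaabb => abaabb => ababb => abbb => ab

aa->a; ba->b; bb->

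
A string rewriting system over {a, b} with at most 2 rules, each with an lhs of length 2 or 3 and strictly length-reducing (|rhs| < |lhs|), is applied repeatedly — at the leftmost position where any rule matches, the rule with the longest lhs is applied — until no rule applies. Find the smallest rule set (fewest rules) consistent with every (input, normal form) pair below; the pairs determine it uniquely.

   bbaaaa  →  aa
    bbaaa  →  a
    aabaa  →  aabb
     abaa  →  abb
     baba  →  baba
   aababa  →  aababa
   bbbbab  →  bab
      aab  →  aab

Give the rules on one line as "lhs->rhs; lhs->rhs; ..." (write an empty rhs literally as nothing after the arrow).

baa->bb; bbb->

  | bbaaaa => bbbaa => aa
  | bbaaa => bbba => a
  | aabaa => aabb
  | abaa => abb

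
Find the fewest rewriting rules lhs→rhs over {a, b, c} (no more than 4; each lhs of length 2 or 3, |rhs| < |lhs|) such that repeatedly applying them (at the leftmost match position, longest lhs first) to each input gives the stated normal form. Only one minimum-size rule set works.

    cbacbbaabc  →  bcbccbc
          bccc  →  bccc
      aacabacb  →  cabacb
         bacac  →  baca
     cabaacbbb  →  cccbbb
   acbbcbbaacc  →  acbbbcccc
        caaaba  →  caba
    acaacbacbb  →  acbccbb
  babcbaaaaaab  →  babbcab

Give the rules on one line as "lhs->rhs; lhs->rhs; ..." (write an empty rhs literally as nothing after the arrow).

aa->; baa->ac; cac->ca; cba->bc

  | cbacbbaabc => bccbbaabc => bccbacbc => bcbccbc
  | bccc
  | aacabacb => cabacb
  | bacac => baca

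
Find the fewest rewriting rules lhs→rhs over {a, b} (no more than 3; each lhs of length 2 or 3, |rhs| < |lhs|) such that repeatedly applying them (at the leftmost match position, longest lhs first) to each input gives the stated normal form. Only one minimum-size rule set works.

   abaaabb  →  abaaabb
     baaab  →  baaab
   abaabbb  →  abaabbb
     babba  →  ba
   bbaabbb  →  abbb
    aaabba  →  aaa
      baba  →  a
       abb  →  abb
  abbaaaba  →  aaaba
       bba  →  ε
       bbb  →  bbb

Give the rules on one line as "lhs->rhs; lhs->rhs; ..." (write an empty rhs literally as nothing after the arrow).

bab->; bba->

  | abaaabb
  | baaab
  | abaabbb
  | babba => ba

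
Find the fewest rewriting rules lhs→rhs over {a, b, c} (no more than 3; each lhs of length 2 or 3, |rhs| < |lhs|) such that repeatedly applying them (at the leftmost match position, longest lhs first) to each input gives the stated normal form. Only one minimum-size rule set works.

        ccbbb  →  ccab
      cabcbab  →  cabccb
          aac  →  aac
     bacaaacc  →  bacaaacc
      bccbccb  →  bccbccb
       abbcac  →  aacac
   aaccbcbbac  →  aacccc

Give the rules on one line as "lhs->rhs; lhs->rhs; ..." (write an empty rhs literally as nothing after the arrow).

bb->a; bca->b; cba->cc

  | ccbbb => ccab
  | cabcbab => cabccb
  | aac
  | bacaaacc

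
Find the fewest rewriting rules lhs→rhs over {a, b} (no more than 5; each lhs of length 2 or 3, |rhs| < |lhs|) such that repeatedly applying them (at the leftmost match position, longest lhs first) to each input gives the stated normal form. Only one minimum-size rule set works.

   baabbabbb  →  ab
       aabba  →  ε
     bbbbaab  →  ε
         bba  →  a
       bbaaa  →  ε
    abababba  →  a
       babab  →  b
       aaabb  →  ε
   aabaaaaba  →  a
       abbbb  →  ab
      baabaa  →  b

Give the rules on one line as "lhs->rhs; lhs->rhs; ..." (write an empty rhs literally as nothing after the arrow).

  | baabbabbb => abbabbb => ababbb => abbb => abb => ab
  | aabba => bbba => ba => ε
  | bbbbaab => bbaab => aab => bb => ε
  | bba => a

aa->b; abb->ab; ba->; bb->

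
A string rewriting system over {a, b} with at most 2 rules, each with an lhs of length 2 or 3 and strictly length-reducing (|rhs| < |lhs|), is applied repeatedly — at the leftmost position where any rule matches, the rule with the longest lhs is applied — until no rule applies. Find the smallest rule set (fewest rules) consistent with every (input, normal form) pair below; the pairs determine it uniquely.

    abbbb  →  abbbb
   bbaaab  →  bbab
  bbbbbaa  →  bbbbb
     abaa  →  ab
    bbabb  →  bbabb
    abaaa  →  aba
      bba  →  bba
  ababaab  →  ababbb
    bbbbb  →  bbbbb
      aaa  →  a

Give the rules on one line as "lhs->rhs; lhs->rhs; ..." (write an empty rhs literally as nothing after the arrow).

aa->; aab->bb

  | abbbb
  | bbaaab => bbab
  | bbbbbaa => bbbbb
  | abaa => ab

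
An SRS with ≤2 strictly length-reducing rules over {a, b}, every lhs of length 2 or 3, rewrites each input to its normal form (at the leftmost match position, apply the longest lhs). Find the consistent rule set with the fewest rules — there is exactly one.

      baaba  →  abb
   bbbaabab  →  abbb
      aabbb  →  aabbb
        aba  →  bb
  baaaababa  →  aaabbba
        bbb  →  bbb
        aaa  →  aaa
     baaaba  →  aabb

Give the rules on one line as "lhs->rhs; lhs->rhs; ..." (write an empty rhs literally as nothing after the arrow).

aba->bb; baa->aa

  | baaba => aaba => abb
  | bbbaabab => bbaabab => baabab => aabab => abbb
  | aabbb
  | aba => bb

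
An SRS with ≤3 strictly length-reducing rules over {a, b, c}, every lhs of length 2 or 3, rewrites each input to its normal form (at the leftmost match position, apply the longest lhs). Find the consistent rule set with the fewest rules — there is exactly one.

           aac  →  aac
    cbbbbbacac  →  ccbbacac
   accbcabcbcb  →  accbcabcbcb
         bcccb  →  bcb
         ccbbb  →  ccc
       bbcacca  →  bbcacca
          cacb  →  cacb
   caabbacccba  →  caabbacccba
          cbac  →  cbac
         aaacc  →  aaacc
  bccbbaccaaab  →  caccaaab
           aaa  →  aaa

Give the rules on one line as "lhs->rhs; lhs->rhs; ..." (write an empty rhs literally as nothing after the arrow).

bbb->c; bcc->b

  | aac
  | cbbbbbacac => ccbbacac
  | accbcabcbcb
  | bcccb => bcb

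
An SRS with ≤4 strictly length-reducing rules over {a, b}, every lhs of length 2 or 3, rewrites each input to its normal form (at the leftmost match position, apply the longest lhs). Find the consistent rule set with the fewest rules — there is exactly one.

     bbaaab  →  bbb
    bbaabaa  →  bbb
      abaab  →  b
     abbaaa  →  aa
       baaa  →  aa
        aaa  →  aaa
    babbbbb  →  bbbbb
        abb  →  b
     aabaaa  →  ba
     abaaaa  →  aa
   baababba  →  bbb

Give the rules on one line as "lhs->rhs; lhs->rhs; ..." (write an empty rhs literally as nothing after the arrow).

ab->; aba->b; baa->a; bba->bb

  | bbaaab => bbaab => bbab => bbb
  | bbaabaa => bbabaa => bbbaa => bbba => bbb
  | abaab => bab => b
  | abbaaa => baaa => aa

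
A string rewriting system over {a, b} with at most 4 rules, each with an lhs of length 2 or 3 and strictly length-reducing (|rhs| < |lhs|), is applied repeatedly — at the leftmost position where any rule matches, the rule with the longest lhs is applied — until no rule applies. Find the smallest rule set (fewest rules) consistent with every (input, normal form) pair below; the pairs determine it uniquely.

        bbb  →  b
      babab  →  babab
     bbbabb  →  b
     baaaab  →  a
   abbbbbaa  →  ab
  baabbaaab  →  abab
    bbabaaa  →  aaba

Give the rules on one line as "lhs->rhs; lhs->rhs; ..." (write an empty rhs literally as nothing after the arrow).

abb->; baa->ab; bb->

  | bbb => b
  | babab
  | bbbabb => babb => b
  | baaaab => abaab => aabb => a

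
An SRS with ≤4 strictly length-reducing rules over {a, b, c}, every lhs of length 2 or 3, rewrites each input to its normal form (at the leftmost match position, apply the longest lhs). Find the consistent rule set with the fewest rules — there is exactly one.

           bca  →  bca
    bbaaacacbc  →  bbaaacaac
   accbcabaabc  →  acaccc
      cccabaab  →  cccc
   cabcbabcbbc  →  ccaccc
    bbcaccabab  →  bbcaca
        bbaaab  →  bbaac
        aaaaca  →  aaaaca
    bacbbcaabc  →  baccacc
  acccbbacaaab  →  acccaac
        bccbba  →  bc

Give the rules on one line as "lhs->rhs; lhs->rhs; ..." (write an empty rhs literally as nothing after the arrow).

ab->c; aba->; cb->a

  | bca
  | bbaaacacbc => bbaaacaac
  | accbcabaabc => acacabaabc => acacabc => acaccc
  | cccabaab => cccab => cccc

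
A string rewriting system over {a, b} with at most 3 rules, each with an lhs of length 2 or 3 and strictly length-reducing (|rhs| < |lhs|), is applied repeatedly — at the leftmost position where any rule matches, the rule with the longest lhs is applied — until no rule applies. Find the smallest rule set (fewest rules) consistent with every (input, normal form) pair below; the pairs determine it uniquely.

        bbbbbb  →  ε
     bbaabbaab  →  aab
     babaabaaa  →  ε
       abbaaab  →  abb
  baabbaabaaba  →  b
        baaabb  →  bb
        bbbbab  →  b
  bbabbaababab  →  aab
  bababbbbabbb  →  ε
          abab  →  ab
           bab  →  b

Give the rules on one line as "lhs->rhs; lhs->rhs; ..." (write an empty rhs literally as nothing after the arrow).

  | bbbbbb => bbb => ε
  | bbaabbaab => bbabbaab => bbbaab => aab
  | babaabaaa => baabaaa => babaaa => baaa => baa => ba => ε
  | abbaaab => abbaab => abbab => abb

ba->; baa->ba; bbb->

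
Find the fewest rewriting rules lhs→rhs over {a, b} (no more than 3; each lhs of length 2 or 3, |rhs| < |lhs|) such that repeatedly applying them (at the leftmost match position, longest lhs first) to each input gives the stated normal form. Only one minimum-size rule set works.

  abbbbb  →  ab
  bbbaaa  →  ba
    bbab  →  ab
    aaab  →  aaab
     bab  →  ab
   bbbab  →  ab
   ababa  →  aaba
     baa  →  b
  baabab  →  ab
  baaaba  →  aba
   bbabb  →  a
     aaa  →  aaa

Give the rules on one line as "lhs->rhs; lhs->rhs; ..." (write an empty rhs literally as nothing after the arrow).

baa->b; bab->ab; bb->

  | abbbbb => abbb => ab
  | bbbaaa => baaa => ba
  | bbab => ab
  | aaab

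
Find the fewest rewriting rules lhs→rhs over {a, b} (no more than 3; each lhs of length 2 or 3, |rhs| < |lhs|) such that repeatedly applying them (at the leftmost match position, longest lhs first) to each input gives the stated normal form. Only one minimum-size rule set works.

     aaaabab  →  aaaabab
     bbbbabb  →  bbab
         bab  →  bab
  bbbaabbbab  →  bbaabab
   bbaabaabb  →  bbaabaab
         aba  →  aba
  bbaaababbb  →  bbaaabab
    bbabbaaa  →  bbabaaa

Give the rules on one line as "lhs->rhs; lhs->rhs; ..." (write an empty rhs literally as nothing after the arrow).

  | aaaabab
  | bbbbabb => bbbabb => bbabb => bbab
  | bab
  | bbbaabbbab => bbaabbbab => bbaabbab => bbaabab

abb->ab; bbb->bb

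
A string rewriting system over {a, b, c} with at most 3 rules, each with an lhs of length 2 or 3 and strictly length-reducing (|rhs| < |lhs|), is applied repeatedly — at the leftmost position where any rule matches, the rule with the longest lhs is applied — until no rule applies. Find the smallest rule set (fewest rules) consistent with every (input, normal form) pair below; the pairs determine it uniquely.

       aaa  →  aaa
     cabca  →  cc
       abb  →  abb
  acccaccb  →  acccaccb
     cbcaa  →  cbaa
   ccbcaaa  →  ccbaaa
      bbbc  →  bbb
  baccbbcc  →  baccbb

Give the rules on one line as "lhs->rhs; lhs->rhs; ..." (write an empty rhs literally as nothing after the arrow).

  | aaa
  | cabca => caba => cc
  | abb
  | acccaccb

aba->c; bc->b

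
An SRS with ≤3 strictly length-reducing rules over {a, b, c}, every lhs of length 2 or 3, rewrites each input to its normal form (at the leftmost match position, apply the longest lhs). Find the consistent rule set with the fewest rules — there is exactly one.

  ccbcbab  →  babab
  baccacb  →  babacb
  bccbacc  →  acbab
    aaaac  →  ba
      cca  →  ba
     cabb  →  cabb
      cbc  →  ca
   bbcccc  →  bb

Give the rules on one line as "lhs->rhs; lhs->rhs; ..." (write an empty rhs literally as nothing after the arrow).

  | ccbcbab => bbcbab => babab
  | baccacb => babacb
  | bccbacc => acbacc => acbab
  | aaaac => baac => bbc => ba

aa->b; bc->a; cc->b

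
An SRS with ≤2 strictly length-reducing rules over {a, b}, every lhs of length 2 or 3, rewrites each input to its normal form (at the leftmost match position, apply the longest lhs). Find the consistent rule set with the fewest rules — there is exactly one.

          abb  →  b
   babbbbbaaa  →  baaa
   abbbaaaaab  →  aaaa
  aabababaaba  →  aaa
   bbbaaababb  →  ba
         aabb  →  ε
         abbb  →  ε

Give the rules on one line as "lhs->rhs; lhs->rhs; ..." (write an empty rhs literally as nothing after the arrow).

  | abb => b
  | babbbbbaaa => bbbbbaaa => bbbaaa => baaa
  | abbbaaaaab => bbaaaaab => aaaaab => aaaa
  | aabababaaba => aababaaba => aabaaba => aaaba => aaa

ab->; bb->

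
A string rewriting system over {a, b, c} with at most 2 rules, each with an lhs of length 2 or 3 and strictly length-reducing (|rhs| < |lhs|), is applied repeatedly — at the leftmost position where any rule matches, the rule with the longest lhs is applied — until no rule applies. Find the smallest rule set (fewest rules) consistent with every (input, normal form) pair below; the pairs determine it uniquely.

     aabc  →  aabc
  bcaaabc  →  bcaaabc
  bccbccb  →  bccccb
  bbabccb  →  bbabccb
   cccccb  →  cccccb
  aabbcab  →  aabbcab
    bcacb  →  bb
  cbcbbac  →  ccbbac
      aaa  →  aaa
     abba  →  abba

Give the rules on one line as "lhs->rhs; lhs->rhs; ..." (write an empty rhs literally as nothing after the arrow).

cac->; cbc->cc

  | aabc
  | bcaaabc
  | bccbccb => bccccb
  | bbabccb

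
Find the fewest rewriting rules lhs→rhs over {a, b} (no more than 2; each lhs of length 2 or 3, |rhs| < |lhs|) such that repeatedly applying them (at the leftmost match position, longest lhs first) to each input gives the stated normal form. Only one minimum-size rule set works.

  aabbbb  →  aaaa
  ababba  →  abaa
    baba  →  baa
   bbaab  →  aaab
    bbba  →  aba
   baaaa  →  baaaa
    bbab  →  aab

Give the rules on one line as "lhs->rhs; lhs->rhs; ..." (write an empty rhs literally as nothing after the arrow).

bab->ba; bb->a

  | aabbbb => aaabb => aaaa
  | ababba => ababa => abaa
  | baba => baa
  | bbaab => aaab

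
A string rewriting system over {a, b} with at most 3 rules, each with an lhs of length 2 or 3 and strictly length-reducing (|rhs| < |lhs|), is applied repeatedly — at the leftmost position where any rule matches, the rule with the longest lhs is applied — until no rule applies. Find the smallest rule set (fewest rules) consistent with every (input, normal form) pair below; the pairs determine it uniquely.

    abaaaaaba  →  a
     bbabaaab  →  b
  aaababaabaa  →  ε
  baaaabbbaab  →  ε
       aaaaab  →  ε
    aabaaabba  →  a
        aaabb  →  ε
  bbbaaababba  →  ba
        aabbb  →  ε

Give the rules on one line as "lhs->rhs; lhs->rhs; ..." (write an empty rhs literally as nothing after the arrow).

  | abaaaaaba => aaaaaba => baaaba => bbaba => aba => a
  | bbabaaab => abaaab => aaab => bab => b
  | aaababaabaa => bababaabaa => babaabaa => baabaa => bbbaa => baa => bb => ε
  | baaaabbbaab => bbaabbbaab => aabbbaab => bbbbaab => bbaab => aab => bb => ε

aa->b; ab->; bb->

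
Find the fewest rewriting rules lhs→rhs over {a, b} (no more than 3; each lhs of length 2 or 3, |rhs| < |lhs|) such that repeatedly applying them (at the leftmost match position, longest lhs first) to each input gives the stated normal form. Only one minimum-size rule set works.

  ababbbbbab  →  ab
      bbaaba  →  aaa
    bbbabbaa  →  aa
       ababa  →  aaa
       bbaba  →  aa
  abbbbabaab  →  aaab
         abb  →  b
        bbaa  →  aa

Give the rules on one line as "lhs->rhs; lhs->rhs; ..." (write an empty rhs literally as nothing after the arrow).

  | ababbbbbab => aabbbbbab => abbbbab => bbbab => bbab => bab => ab
  | bbaaba => baaba => aaba => aaa
  | bbbabbaa => bbabbaa => babbaa => abbaa => baa => aa
  | ababa => aaba => aaa

abb->b; ba->a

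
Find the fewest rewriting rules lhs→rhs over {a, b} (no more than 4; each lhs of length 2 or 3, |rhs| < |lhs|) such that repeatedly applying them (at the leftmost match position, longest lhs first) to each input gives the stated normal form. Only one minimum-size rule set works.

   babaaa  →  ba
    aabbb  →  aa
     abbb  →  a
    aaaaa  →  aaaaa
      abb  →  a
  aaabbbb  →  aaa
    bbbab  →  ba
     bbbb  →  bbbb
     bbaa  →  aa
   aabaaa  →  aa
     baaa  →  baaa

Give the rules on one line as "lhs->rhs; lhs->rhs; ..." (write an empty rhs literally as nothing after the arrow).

ab->a; aba->ab; bba->a

  | babaaa => babaa => baba => bab => ba
  | aabbb => aabb => aab => aa
  | abbb => abb => ab => a
  | aaaaa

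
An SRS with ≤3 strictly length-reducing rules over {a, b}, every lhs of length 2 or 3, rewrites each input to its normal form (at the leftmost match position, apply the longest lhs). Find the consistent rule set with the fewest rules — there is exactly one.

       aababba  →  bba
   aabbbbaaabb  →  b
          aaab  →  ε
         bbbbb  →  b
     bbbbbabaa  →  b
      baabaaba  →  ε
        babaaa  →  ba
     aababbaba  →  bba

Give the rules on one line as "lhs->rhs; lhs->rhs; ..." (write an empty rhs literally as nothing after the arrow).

aa->; ab->; bbb->a

  | aababba => babba => bba
  | aabbbbaaabb => bbbbaaabb => abaaabb => aaabb => abb => b
  | aaab => ab => ε
  | bbbbb => abb => b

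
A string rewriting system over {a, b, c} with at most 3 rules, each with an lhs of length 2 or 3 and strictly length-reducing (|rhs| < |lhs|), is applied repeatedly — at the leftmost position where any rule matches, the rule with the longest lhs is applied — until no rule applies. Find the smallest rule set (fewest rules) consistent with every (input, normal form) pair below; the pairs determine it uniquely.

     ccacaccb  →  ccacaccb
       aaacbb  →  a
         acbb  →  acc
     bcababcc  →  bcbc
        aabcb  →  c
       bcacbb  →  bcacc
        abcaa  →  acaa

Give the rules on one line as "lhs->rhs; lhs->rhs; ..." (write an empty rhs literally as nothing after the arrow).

  | ccacaccb
  | aaacbb => abbb => abb => ab => a
  | acbb => acc
  | bcababcc => bcaabcc => bcaacc => bcbc

aac->b; ab->a; bb->c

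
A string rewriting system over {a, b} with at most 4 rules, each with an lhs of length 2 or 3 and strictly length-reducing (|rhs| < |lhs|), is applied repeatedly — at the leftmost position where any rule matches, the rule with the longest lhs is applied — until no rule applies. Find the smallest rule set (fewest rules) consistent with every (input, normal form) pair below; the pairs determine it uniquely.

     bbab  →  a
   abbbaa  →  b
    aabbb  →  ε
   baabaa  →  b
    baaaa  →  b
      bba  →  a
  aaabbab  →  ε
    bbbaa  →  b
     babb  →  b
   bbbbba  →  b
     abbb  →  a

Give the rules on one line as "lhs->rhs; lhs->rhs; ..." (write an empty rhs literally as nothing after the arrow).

  | bbab => ab => a
  | abbbaa => abbaa => abaa => aaa => ba => b
  | aabbb => bbbb => bb => ε
  | baabaa => babaa => bbaa => aa => b

aa->b; ab->a; ba->b; bb->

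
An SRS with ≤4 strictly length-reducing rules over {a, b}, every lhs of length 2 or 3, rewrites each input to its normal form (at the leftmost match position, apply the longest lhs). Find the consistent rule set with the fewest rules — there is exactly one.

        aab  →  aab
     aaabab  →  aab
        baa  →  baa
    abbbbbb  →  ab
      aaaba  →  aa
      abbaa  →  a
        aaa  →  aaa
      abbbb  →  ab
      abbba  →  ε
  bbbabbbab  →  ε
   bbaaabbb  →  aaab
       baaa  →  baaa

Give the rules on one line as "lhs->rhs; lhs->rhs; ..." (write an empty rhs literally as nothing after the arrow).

aba->; abb->ab; bb->

  | aab
  | aaabab => aab
  | baa
  | abbbbbb => abbbbb => abbbb => abbb => abb => ab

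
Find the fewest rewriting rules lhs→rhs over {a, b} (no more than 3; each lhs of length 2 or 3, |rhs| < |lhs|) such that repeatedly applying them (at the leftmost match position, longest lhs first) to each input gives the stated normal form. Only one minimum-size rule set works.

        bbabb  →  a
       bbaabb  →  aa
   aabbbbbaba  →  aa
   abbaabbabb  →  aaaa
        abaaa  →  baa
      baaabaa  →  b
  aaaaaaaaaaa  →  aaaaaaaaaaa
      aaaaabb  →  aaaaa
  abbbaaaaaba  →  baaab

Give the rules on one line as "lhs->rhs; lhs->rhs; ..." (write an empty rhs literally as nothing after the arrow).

aba->b; bab->b; bb->

  | bbabb => abb => a
  | bbaabb => aabb => aa
  | aabbbbbaba => aabbbaba => aababa => abba => aa
  | abbaabbabb => aaabbabb => aaaabb => aaaa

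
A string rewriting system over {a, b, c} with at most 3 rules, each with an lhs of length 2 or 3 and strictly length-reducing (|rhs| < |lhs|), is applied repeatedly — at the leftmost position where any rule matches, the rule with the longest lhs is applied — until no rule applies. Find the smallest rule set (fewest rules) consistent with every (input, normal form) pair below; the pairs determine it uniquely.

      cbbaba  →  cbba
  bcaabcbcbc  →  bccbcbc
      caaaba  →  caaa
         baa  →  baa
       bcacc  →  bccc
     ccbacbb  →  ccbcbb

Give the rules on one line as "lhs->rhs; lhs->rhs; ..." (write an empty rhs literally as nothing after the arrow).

  | cbbaba => cbba
  | bcaabcbcbc => bcacbcbc => bccbcbc
  | caaaba => caaa
  | baa

ab->; ac->c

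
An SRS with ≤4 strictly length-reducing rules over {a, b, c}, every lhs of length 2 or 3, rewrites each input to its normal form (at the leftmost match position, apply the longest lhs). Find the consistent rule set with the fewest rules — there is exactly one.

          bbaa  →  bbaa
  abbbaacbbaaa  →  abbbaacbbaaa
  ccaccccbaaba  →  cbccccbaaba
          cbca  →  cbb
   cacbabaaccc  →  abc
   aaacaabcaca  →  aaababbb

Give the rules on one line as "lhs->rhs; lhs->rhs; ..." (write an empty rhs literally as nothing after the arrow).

  | bbaa
  | abbbaacbbaaa
  | ccaccccbaaba => cbccccbaaba
  | cbca => cbb

acc->c; bcb->; ca->b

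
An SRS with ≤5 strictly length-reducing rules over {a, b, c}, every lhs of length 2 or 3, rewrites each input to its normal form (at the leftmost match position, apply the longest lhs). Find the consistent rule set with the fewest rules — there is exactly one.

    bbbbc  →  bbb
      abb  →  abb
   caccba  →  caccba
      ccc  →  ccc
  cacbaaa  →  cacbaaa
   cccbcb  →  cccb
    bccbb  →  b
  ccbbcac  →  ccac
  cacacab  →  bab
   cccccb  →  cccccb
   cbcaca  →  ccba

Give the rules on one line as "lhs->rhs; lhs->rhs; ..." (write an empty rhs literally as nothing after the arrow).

  | bbbbc => bbb
  | abb
  | caccba
  | ccc

aca->ba; bc->; bca->ca; cbb->b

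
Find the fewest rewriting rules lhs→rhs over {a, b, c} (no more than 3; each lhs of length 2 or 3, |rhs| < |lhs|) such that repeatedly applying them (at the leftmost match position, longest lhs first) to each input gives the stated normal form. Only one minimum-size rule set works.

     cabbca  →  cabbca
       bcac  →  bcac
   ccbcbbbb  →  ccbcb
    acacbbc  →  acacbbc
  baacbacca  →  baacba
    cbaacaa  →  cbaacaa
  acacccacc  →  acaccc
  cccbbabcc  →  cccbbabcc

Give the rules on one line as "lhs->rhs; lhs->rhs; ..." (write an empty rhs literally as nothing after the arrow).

bbb->; cca->

  | cabbca
  | bcac
  | ccbcbbbb => ccbcb
  | acacbbc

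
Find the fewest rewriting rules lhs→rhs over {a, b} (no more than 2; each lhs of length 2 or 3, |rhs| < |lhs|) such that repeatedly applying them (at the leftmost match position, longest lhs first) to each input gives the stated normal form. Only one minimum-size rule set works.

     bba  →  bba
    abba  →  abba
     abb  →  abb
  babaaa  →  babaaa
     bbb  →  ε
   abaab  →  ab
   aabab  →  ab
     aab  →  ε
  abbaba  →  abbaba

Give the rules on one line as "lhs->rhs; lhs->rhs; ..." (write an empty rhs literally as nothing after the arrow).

  | bba
  | abba
  | abb
  | babaaa

aab->; bbb->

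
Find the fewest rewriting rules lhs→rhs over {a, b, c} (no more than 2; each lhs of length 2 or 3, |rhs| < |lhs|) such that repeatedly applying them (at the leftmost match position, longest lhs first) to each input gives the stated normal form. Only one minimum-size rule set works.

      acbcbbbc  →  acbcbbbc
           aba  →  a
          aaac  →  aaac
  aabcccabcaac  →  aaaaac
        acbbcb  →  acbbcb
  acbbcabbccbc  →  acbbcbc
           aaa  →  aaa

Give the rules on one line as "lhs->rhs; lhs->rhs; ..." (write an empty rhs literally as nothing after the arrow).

  | acbcbbbc
  | aba => a
  | aaac
  | aabcccabcaac => acccabcaac => aacabcaac => aaccaac => aaaaac

ab->; cc->a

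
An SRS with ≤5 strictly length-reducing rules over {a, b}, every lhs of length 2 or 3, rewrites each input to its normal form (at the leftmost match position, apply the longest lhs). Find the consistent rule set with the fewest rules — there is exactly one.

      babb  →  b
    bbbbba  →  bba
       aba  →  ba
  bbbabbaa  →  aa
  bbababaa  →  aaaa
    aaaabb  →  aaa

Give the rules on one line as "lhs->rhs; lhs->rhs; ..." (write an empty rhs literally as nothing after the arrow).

ab->b; abb->; bab->aa; bbb->

  | babb => aab => ab => b
  | bbbbba => bba
  | aba => ba
  | bbbabbaa => abbaa => aa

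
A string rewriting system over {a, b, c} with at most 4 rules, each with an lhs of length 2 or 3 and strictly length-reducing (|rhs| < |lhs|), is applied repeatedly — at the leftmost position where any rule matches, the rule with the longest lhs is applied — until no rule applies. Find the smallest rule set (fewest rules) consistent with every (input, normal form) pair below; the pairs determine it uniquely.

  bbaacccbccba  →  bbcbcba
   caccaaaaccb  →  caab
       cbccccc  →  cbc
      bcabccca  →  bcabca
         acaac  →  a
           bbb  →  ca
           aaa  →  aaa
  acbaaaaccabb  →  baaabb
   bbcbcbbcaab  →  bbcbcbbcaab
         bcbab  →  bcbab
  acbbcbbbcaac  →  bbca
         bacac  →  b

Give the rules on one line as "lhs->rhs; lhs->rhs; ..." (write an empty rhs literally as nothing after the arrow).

ac->; bbb->ca; cc->c

  | bbaacccbccba => bbaccbccba => bbcbccba => bbcbcba
  | caccaaaaccb => ccaaaaccb => caaaaccb => caaacb => caab
  | cbccccc => cbcccc => cbccc => cbcc => cbc
  | bcabccca => bcabcca => bcabca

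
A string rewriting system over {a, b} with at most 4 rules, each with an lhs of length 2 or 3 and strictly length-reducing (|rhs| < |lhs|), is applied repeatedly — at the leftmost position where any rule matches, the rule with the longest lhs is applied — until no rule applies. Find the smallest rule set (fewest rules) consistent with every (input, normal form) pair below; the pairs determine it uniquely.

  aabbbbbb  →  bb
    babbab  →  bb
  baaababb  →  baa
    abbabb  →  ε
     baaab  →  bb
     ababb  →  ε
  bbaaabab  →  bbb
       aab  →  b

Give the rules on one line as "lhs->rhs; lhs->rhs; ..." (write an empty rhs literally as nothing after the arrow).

ab->b; aba->a; abb->

  | aabbbbbb => abbbb => bb
  | babbab => bab => bb
  | baaababb => baaabb => baa
  | abbabb => abb => ε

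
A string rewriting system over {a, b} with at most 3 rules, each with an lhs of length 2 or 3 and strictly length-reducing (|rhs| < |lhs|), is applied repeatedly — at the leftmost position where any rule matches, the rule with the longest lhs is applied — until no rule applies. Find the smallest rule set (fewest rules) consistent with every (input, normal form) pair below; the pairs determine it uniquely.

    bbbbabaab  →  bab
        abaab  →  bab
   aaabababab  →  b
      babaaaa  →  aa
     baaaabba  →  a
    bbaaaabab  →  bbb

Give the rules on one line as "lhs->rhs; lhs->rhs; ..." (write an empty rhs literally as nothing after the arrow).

aaa->ba; aba->b; bba->

  | bbbbabaab => bbbaab => bab
  | abaab => bab
  | aaabababab => babababab => bbbabab => bbab => b
  | babaaaa => bbaaa => aa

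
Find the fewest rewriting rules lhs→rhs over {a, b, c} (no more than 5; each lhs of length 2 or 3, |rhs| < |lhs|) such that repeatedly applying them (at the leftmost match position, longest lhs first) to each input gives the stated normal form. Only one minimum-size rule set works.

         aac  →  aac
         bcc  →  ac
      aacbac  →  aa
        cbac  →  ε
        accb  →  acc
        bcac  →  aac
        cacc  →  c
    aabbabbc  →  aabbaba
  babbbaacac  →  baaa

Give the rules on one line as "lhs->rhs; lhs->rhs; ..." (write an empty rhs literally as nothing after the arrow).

bbb->; bc->a; cac->; cb->c

  | aac
  | bcc => ac
  | aacbac => aacac => aa
  | cbac => cac => ε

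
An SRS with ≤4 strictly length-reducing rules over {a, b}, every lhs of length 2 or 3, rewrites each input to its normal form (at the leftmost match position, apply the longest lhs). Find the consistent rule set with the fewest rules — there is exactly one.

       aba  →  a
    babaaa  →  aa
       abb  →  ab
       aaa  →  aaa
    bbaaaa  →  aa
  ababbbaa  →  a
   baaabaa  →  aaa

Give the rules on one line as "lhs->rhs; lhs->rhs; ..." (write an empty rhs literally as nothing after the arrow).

  | aba => a
  | babaaa => baaa => aa
  | abb => ab
  | aaa

ba->; bb->b; bba->b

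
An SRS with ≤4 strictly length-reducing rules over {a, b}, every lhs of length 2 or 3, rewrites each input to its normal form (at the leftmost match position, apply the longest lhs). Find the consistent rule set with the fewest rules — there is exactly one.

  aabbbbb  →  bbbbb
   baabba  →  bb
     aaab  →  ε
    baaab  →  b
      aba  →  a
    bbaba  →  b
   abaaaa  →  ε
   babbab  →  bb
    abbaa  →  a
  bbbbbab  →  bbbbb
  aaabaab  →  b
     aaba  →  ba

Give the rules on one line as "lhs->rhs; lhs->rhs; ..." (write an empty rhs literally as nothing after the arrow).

aa->; ab->; abb->a; bba->b

  | aabbbbb => bbbbb
  | baabba => bbba => bb
  | aaab => ab => ε
  | baaab => bab => b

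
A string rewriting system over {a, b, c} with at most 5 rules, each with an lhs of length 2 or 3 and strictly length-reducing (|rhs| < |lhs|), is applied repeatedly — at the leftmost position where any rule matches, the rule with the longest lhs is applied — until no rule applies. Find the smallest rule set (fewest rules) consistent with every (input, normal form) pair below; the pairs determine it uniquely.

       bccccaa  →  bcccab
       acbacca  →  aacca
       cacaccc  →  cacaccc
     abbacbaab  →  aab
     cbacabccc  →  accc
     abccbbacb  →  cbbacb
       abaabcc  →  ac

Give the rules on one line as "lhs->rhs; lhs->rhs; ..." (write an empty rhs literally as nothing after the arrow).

  | bccccaa => bcccab
  | acbacca => aacca
  | cacaccc
  | abbacbaab => abbaaab => abaab => aab

abc->; baa->a; caa->ab; cba->a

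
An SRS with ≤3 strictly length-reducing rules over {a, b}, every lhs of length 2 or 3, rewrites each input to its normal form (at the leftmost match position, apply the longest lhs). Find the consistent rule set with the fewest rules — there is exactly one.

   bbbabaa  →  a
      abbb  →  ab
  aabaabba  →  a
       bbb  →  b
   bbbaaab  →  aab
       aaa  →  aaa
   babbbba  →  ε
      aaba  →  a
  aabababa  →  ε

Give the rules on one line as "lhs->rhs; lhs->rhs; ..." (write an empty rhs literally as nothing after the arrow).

aba->; ba->; bb->b

  | bbbabaa => bbabaa => babaa => baa => a
  | abbb => abb => ab
  | aabaabba => aabba => aaba => a
  | bbb => bb => b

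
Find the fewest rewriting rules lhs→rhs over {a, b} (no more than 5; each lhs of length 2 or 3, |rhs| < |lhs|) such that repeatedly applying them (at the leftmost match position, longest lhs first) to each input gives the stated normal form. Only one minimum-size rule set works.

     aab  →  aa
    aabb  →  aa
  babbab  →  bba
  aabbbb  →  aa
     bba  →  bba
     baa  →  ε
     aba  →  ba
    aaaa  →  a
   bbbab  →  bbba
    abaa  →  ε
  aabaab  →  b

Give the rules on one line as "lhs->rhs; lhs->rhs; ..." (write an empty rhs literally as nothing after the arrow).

aaa->; ab->a; aba->ba; baa->

  | aab => aa
  | aabb => aab => aa
  | babbab => babab => bbab => bba
  | aabbbb => aabbb => aabb => aab => aa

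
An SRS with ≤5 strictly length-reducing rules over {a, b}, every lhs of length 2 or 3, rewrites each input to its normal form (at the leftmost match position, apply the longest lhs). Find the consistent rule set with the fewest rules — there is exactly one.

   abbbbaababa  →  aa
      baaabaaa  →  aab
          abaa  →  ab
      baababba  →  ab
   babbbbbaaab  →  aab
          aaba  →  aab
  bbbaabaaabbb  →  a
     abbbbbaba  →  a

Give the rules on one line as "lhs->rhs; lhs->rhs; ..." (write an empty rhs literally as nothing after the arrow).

aba->ab; ba->; bb->; bba->

  | abbbbaababa => abbaababa => aababa => aabba => aa
  | baaabaaa => aabaaa => aabaa => aaba => aab
  | abaa => aba => ab
  | baababba => ababba => abbba => aba => ab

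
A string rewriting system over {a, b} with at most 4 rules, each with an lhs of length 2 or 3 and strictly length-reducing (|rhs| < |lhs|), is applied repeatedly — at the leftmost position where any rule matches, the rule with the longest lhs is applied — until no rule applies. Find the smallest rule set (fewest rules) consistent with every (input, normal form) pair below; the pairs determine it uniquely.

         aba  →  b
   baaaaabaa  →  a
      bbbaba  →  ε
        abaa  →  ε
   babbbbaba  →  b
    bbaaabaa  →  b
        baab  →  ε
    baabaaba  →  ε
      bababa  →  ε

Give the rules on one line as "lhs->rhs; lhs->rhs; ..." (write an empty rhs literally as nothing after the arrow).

  | aba => b
  | baaaaabaa => aaaabaa => aaaba => aab => a
  | bbbaba => bba => ε
  | abaa => ba => ε

ab->; aba->b; ba->; bba->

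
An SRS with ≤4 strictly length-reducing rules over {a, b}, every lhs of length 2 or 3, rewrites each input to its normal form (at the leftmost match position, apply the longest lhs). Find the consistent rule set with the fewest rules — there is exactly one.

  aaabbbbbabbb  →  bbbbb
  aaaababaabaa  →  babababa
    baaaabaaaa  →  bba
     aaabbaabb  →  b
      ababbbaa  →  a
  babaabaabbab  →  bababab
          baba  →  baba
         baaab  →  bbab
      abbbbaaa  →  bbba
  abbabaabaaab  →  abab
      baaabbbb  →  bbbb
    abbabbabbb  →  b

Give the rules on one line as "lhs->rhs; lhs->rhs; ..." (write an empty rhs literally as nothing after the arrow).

  | aaabbbbbabbb => babbbbbabbb => bbbbabbb => bbbbb
  | aaaababaabaa => baababaabaa => bababaabaa => babababaa => babababa
  | baaaabaaaa => bbaabaaaa => bbabaaaa => bbabbaa => bbaa => bba
  | aaabbaabb => babbaabb => baabb => babb => b

aa->a; aaa->ba; abb->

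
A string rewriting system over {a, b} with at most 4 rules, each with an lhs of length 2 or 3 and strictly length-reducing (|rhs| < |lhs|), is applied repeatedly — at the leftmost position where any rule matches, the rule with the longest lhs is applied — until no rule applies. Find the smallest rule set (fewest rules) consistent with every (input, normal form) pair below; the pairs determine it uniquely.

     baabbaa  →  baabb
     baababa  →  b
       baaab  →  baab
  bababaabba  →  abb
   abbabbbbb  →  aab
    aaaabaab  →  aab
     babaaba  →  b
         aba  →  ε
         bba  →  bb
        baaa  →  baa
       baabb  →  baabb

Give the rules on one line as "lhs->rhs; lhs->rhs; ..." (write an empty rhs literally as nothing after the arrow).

aaa->aa; aba->; bba->bb; bbb->ab

  | baabbaa => baabba => baabb
  | baababa => baba => b
  | baaab => baab
  | bababaabba => bbaabba => bbabba => bbbba => abba => abb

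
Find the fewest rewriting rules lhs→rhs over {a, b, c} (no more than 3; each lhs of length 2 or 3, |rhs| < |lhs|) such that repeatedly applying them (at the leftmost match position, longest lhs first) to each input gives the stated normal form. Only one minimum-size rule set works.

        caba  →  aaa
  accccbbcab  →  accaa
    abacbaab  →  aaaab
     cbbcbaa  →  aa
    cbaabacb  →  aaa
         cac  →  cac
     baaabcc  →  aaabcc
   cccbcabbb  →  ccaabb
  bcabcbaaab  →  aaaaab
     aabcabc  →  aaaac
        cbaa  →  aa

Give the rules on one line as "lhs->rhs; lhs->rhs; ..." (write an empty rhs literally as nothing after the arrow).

ba->a; cab->aa; cb->

  | caba => aaa
  | accccbbcab => acccbcab => acccab => accaa
  | abacbaab => aacbaab => aaaab
  | cbbcbaa => bcbaa => baa => aa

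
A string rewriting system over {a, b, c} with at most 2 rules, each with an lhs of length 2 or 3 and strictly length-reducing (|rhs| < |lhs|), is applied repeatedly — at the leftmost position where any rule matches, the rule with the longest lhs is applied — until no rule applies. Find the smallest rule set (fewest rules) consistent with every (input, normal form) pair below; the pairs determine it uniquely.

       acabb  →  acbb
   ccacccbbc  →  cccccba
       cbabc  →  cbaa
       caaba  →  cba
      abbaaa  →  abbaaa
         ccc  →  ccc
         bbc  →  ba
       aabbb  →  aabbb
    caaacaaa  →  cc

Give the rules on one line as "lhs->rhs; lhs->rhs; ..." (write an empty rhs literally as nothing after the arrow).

  | acabb => acbb
  | ccacccbbc => cccccbbc => cccccba
  | cbabc => cbaa
  | caaba => caba => cba

bc->a; ca->c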